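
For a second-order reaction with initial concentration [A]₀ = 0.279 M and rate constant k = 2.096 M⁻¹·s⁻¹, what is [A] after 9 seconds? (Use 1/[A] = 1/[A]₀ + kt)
0.0445 M

1/[A] = 1/[A]₀ + k·t = 1/0.279 + (2.096)·(9) = 3.5842 + 18.8640 = 22.4482
[A] = 1/22.4482 = 0.0445 M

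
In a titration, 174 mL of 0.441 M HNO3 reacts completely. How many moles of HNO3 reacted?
Moles = Molarity × Volume (L)
Moles = 0.441 M × 0.174 L = 0.07673 mol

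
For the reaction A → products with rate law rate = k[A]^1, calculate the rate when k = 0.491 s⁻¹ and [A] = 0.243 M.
0.1193 M/s

rate = k·[A]^1 = 0.491·(0.243)^1 = 0.491·0.243 = 0.1193 M/s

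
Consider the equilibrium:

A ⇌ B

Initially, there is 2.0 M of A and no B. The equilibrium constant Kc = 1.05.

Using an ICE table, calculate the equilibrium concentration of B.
[B] = 1.024 M

ICE: [A] = 2.0 − x, [B] = x.
Kc = x/(2.0 − x) = 1.05 ⇒ x = 1.05·2.0/(1 + 1.05) = 2.1/2.05 = 1.024.
[B] = x = 1.024 M.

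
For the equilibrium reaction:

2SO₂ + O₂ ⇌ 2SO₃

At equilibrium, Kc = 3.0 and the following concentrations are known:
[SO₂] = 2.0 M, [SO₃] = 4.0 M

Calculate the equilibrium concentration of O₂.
[O₂] = 1.3333 M

Kc = ([SO₃]^2) / ([SO₂]^2 × [O₂]) = 3.0
[O₂]^1 = (product terms)/(Kc · other reactant terms) = 16 / (3.0 · 4) = 1.3333
[O₂] = 1.3333 M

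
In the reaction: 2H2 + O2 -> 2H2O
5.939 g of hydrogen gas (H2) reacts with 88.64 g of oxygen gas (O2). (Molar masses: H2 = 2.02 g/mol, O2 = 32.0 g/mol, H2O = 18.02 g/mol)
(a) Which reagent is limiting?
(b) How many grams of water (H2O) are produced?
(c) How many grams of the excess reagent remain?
(a) H2, (b) 52.98 g, (c) 41.6 g

Moles of H2 = 5.939 g ÷ 2.02 g/mol = 2.9401 mol
Moles of O2 = 88.64 g ÷ 32.0 g/mol = 2.77 mol
Moles ÷ coefficient: H2: 2.9401/2 = 1.47, O2: 2.77/1 = 2.77
(a) H2 has the smaller value, so H2 is the limiting reagent.
(b) Moles of H2O = 2.9401 mol H2 × (2/2) = 2.9401 mol; mass = 2.9401 mol × 18.02 g/mol = 52.98 g
(c) O2 consumed = 2.9401 × (1/2) = 1.47005 mol; remaining = 2.77 − 1.47005 = 1.29995 mol; mass = 1.29995 mol × 32.0 g/mol = 41.6 g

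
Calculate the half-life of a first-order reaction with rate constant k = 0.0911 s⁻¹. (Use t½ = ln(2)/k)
7.61 s

t½ = ln(2)/k = 0.6931/0.0911 = 7.61 s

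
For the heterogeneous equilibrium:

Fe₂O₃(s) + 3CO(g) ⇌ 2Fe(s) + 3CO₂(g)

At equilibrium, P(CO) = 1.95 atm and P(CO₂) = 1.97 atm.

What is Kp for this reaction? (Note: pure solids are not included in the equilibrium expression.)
K_p = 1.031

Solids (Fe₂O₃, Fe) are excluded.
Kp = P(CO₂)³/P(CO)³ = (1.97)³/(1.95)³ = 7.645/7.415 = 1.031.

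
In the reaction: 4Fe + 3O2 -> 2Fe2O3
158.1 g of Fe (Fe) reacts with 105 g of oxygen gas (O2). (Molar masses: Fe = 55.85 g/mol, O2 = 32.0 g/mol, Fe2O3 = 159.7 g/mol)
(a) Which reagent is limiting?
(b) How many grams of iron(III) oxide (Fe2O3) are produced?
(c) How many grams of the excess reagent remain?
(a) Fe, (b) 226 g, (c) 37.06 g

Moles of Fe = 158.1 g ÷ 55.85 g/mol = 2.8308 mol
Moles of O2 = 105 g ÷ 32.0 g/mol = 3.28125 mol
Moles ÷ coefficient: Fe: 2.8308/4 = 0.7077, O2: 3.28125/3 = 1.094
(a) Fe has the smaller value, so Fe is the limiting reagent.
(b) Moles of Fe2O3 = 2.8308 mol Fe × (2/4) = 1.4154 mol; mass = 1.4154 mol × 159.7 g/mol = 226 g
(c) O2 consumed = 2.8308 × (3/4) = 2.1231 mol; remaining = 3.28125 − 2.1231 = 1.15815 mol; mass = 1.15815 mol × 32.0 g/mol = 37.06 g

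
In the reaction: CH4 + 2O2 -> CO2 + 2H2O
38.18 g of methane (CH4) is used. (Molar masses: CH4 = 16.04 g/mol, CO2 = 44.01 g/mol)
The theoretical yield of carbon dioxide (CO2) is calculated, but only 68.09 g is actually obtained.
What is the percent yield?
Moles of CH4 = 38.18 g ÷ 16.04 g/mol = 2.3803 mol
Mole ratio: 1 mol CO2 / 1 mol CH4
Moles of CO2 = 2.3803 × (1/1) = 2.3803 mol
Theoretical yield = 2.3803 mol × 44.01 g/mol = 104.76 g
Actual yield = 68.09 g
Percent yield = (68.09 / 104.76) × 100% = 65.0%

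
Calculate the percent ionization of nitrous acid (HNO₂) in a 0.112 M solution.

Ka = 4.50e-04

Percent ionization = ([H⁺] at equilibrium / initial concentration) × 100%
Percent ionization = 6.14%

Let x = [H⁺]. Ka = x²/(C - x) ⇒ x² + (4.50e-04)x - (4.50e-04)(0.112) = 0. x = 6.8779e-03. Percent = (6.8779e-03/0.112) × 100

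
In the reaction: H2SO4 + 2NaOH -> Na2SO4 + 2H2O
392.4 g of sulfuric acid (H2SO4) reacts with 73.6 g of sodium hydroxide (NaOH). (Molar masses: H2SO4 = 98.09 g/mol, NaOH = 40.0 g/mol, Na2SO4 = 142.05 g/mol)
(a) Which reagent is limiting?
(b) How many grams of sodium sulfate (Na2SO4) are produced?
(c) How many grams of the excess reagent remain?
(a) NaOH, (b) 130.7 g, (c) 302.2 g

Moles of H2SO4 = 392.4 g ÷ 98.09 g/mol = 4.00041 mol
Moles of NaOH = 73.6 g ÷ 40.0 g/mol = 1.84 mol
Moles ÷ coefficient: H2SO4: 4.00041/1 = 4, NaOH: 1.84/2 = 0.92
(a) NaOH has the smaller value, so NaOH is the limiting reagent.
(b) Moles of Na2SO4 = 1.84 mol NaOH × (1/2) = 0.92 mol; mass = 0.92 mol × 142.05 g/mol = 130.7 g
(c) H2SO4 consumed = 1.84 × (1/2) = 0.92 mol; remaining = 4.00041 − 0.92 = 3.08041 mol; mass = 3.08041 mol × 98.09 g/mol = 302.2 g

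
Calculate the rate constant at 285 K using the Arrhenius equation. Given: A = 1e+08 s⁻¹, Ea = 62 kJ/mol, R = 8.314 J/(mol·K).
4.33e-04 s⁻¹

k = A·exp(-Ea/(R·T)) = 1e+08·exp(-62000/(8.314·285)) = 1e+08·exp(-26.1660) = 1e+08·4.3278e-12 = 4.33e-04 s⁻¹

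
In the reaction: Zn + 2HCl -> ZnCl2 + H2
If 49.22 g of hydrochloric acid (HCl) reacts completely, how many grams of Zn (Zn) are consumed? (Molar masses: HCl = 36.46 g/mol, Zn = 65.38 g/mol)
Moles of HCl = 49.22 g ÷ 36.46 g/mol = 1.34997 mol
Mole ratio: 1 mol Zn / 2 mol HCl
Moles of Zn = 1.34997 × (1/2) = 0.674986 mol
Mass of Zn = 0.674986 mol × 65.38 g/mol = 44.13 g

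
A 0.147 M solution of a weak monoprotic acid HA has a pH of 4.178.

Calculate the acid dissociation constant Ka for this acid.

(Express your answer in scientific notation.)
K_a = 3.00e-08

[H⁺] = 10^(−pH) = 10^(−4.178) = 6.637e-05 M. For HA ⇌ H⁺ + A⁻, Ka = x²/(C − x) = (6.637e-05)²/(0.147 − 6.637e-05) = 3.00e-08.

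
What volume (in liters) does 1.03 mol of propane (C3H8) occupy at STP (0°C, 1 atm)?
At STP, 1 mol of gas occupies 22.4 L
Volume = 1.03 mol × 22.4 L/mol = 23.07 L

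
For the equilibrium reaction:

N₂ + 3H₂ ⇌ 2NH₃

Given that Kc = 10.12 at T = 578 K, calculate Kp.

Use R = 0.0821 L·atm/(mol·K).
K_p = 0.0045

Δn = (moles gaseous products) − (moles gaseous reactants) = -2
T = 578 K; RT = 0.0821 × 578 = 47.4538
Kp = Kc·(RT)^Δn = 10.12 × (47.4538)^-2 = 10.12 × 0.000444077 = 0.0045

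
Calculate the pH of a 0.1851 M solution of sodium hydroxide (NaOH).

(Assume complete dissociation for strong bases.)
pH = 13.27

[OH⁻] = 0.1851 M for strong base. pOH = -log[OH⁻] = 0.73, pH = 14 - pOH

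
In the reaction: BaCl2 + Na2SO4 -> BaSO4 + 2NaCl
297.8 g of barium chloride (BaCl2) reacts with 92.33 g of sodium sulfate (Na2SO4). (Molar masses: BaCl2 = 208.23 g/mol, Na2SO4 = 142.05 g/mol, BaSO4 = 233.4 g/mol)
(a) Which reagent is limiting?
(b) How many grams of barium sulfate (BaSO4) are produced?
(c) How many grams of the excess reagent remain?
(a) Na2SO4, (b) 151.7 g, (c) 162.5 g

Moles of BaCl2 = 297.8 g ÷ 208.23 g/mol = 1.43015 mol
Moles of Na2SO4 = 92.33 g ÷ 142.05 g/mol = 0.649982 mol
Moles ÷ coefficient: BaCl2: 1.43015/1 = 1.43, Na2SO4: 0.649982/1 = 0.65
(a) Na2SO4 has the smaller value, so Na2SO4 is the limiting reagent.
(b) Moles of BaSO4 = 0.649982 mol Na2SO4 × (1/1) = 0.649982 mol; mass = 0.649982 mol × 233.4 g/mol = 151.7 g
(c) BaCl2 consumed = 0.649982 × (1/1) = 0.649982 mol; remaining = 1.43015 − 0.649982 = 0.780167 mol; mass = 0.780167 mol × 208.23 g/mol = 162.5 g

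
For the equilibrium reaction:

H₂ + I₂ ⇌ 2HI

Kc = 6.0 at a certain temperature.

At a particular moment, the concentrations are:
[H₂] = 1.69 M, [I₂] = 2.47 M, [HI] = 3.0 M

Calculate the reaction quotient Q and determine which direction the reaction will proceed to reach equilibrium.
Q = 2.156, Q < K, reaction proceeds forward (toward products)

Q = ([HI]^2) / ([H₂] × [I₂])
  = ((3.0)^2) / ((1.69)·(2.47)) = 9/4.1743 = 2.156
Since Q = 2.156 < Kc = 6.0, the reaction proceeds forward (toward products) to reach equilibrium.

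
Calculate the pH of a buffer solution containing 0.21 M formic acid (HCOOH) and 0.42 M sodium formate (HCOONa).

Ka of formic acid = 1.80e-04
pH = 4.05

pKa = -log(1.80e-04) = 3.74. pH = pKa + log([A⁻]/[HA]) = 3.74 + log(0.42/0.21)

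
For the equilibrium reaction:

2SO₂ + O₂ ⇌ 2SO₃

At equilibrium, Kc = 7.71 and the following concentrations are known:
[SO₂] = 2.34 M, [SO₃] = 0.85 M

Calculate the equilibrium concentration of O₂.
[O₂] = 0.0171 M

Kc = ([SO₃]^2) / ([SO₂]^2 × [O₂]) = 7.71
[O₂]^1 = (product terms)/(Kc · other reactant terms) = 0.7225 / (7.71 · 5.4756) = 0.017114
[O₂] = 0.0171 M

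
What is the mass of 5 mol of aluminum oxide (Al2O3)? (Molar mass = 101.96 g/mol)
Mass = 5 mol × 101.96 g/mol = 509.8 g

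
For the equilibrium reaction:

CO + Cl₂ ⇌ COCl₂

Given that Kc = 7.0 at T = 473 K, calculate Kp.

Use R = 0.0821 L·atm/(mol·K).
K_p = 0.1803

Δn = (moles gaseous products) − (moles gaseous reactants) = -1
T = 473 K; RT = 0.0821 × 473 = 38.8333
Kp = Kc·(RT)^Δn = 7.0 × (38.8333)^-1 = 7.0 × 0.0257511 = 0.1803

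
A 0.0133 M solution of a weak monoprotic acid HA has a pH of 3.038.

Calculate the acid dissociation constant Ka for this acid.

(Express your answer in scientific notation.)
K_a = 6.78e-05

[H⁺] = 10^(−pH) = 10^(−3.038) = 9.162e-04 M. For HA ⇌ H⁺ + A⁻, Ka = x²/(C − x) = (9.162e-04)²/(0.0133 − 9.162e-04) = 6.78e-05.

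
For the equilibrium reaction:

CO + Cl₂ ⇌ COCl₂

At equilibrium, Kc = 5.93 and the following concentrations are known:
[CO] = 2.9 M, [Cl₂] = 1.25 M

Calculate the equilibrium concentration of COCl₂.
[COCl₂] = 21.4962 M

Kc = ([COCl₂]) / ([CO] × [Cl₂]) = 5.93
[COCl₂]^1 = Kc · (reactant terms)/(other product terms) = 5.93 · 3.625 / 1 = 21.496
[COCl₂] = 21.4962 M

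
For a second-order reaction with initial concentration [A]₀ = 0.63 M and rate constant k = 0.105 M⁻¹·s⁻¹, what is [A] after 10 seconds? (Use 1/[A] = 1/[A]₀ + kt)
0.3792 M

1/[A] = 1/[A]₀ + k·t = 1/0.63 + (0.105)·(10) = 1.5873 + 1.0500 = 2.6373
[A] = 1/2.6373 = 0.3792 M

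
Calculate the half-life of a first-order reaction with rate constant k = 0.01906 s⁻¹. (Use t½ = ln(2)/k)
36.37 s

t½ = ln(2)/k = 0.6931/0.01906 = 36.37 s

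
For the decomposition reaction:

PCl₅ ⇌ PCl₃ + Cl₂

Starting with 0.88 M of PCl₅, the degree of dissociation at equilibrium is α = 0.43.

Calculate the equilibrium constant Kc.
K_c = 0.2855

x = α·[A]₀ = 0.43 × 0.88 = 0.3784 M dissociated.
At eq: [PCl₅] = 0.88 − 0.3784 = 0.5016 M; [PCl₃] = [Cl₂] = x = 0.3784 M.
Kc = [PCl₃][Cl₂]/[PCl₅] = (0.3784)²/0.5016 = 0.2855.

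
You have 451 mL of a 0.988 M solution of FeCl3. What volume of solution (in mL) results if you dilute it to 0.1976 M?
Using M₁V₁ = M₂V₂:
0.988 × 451 = 0.1976 × V₂
V₂ = (0.988 × 451) / 0.1976 = 2255 mL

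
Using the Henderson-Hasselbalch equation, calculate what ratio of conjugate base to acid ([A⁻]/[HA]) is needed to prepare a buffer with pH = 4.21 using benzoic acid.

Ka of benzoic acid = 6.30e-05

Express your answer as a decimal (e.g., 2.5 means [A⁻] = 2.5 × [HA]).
[A⁻]/[HA] = 1.022

pKa = −log(6.30e-05) = 4.2007. pH = pKa + log([A⁻]/[HA]). 4.21 = 4.2007 + log(ratio). log(ratio) = 4.21 − 4.2007 = 0.0093. ratio = 10^(0.0093) = 1.022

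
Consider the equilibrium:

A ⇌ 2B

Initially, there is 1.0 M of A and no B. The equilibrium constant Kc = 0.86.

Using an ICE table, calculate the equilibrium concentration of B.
[B] = 0.737 M

ICE: [A] = 1.0 − x, [B] = 2x.
Kc = (2x)²/(1.0 − x) = 0.86 ⇒ 4x² + 0.86x − 0.86 = 0.
x = (−0.86 + √(0.86² + 4·4·0.86))/(2·4) = (−0.86 + √14.5)/8 = 0.36848.
[B] = 2x = 0.737 M.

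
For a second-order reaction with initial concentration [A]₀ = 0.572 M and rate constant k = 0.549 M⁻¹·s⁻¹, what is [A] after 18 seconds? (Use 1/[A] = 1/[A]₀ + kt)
0.0860 M

1/[A] = 1/[A]₀ + k·t = 1/0.572 + (0.549)·(18) = 1.7483 + 9.8820 = 11.6303
[A] = 1/11.6303 = 0.0860 M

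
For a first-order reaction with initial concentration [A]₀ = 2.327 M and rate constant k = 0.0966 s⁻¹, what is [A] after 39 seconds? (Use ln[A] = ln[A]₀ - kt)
0.0538 M

ln[A] = ln[A]₀ - k·t = ln(2.327) - (0.0966)·(39) = 0.8446 - 3.7674 = -2.9228
[A] = e^(-2.9228) = 0.0538 M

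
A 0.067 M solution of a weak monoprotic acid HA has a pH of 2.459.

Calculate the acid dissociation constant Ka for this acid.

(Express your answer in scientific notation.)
K_a = 1.90e-04

[H⁺] = 10^(−pH) = 10^(−2.459) = 3.475e-03 M. For HA ⇌ H⁺ + A⁻, Ka = x²/(C − x) = (3.475e-03)²/(0.067 − 3.475e-03) = 1.90e-04.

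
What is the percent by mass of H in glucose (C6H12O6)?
Mass of H in formula = 1.008 × 12 = 12.096 g/mol
Molar mass = 180.16 g/mol
% H = (12.096/180.16) × 100% = 6.71%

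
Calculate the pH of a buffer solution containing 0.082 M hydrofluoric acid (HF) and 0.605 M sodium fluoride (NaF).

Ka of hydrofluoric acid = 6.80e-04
pH = 4.04

pKa = -log(6.80e-04) = 3.17. pH = pKa + log([A⁻]/[HA]) = 3.17 + log(0.605/0.082)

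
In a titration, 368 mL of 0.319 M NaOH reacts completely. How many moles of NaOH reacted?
Moles = Molarity × Volume (L)
Moles = 0.319 M × 0.368 L = 0.1174 mol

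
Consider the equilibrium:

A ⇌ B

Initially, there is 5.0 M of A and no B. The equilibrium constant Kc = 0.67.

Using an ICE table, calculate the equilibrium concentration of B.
[B] = 2.006 M

ICE: [A] = 5.0 − x, [B] = x.
Kc = x/(5.0 − x) = 0.67 ⇒ x = 0.67·5.0/(1 + 0.67) = 3.35/1.67 = 2.006.
[B] = x = 2.006 M.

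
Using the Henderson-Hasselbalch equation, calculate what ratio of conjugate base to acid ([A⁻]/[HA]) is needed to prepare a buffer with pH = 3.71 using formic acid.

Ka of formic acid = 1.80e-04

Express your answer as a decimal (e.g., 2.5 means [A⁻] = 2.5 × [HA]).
[A⁻]/[HA] = 0.923

pKa = −log(1.80e-04) = 3.7447. pH = pKa + log([A⁻]/[HA]). 3.71 = 3.7447 + log(ratio). log(ratio) = 3.71 − 3.7447 = -0.0347. ratio = 10^(-0.0347) = 0.923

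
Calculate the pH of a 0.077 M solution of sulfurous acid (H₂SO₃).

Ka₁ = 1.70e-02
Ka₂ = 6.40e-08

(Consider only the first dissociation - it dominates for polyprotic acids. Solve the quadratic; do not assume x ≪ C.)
pH = 1.54

x² + Ka₁·x − Ka₁·C = 0 with Ka₁ = 1.70e-02, C = 0.077.
x = (−Ka₁ + √(Ka₁² + 4·Ka₁·C))/2 = 2.8665e-02 M, so pH = 1.54.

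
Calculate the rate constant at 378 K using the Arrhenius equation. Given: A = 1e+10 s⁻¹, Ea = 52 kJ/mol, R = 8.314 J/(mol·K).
6.52e+02 s⁻¹

k = A·exp(-Ea/(R·T)) = 1e+10·exp(-52000/(8.314·378)) = 1e+10·exp(-16.5463) = 1e+10·6.5166e-08 = 6.52e+02 s⁻¹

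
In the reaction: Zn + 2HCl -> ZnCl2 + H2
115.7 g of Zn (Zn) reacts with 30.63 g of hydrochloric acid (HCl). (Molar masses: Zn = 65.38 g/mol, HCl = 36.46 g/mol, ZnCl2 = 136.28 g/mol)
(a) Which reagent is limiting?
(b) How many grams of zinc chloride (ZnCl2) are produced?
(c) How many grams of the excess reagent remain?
(a) HCl, (b) 57.24 g, (c) 88.24 g

Moles of Zn = 115.7 g ÷ 65.38 g/mol = 1.76965 mol
Moles of HCl = 30.63 g ÷ 36.46 g/mol = 0.840099 mol
Moles ÷ coefficient: Zn: 1.76965/1 = 1.77, HCl: 0.840099/2 = 0.42
(a) HCl has the smaller value, so HCl is the limiting reagent.
(b) Moles of ZnCl2 = 0.840099 mol HCl × (1/2) = 0.420049 mol; mass = 0.420049 mol × 136.28 g/mol = 57.24 g
(c) Zn consumed = 0.840099 × (1/2) = 0.420049 mol; remaining = 1.76965 − 0.420049 = 1.3496 mol; mass = 1.3496 mol × 65.38 g/mol = 88.24 g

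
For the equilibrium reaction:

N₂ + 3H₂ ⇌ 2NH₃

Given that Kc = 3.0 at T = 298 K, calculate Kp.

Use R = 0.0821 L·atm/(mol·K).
K_p = 0.0050

Δn = (moles gaseous products) − (moles gaseous reactants) = -2
T = 298 K; RT = 0.0821 × 298 = 24.4658
Kp = Kc·(RT)^Δn = 3.0 × (24.4658)^-2 = 3.0 × 0.00167063 = 0.0050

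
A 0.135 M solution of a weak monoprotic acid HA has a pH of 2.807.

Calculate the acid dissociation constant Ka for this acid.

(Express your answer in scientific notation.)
K_a = 1.82e-05

[H⁺] = 10^(−pH) = 10^(−2.807) = 1.560e-03 M. For HA ⇌ H⁺ + A⁻, Ka = x²/(C − x) = (1.560e-03)²/(0.135 − 1.560e-03) = 1.82e-05.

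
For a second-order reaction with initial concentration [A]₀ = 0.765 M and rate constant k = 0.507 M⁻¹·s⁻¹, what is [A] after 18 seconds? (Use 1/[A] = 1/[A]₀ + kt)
0.0958 M

1/[A] = 1/[A]₀ + k·t = 1/0.765 + (0.507)·(18) = 1.3072 + 9.1260 = 10.4332
[A] = 1/10.4332 = 0.0958 M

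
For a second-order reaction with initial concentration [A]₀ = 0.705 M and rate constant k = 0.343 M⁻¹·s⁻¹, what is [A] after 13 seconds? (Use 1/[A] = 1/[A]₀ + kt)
0.1701 M

1/[A] = 1/[A]₀ + k·t = 1/0.705 + (0.343)·(13) = 1.4184 + 4.4590 = 5.8774
[A] = 1/5.8774 = 0.1701 M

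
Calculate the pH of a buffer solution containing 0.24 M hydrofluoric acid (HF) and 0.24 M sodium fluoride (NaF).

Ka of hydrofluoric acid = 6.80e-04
pH = 3.17

pKa = -log(6.80e-04) = 3.17. pH = pKa + log([A⁻]/[HA]) = 3.17 + log(0.24/0.24)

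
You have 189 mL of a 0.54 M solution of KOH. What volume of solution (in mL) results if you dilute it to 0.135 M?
Using M₁V₁ = M₂V₂:
0.54 × 189 = 0.135 × V₂
V₂ = (0.54 × 189) / 0.135 = 756 mL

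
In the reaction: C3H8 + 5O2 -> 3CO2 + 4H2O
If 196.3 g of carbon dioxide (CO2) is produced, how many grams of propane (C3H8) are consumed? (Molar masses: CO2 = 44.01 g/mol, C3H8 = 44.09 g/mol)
Moles of CO2 = 196.3 g ÷ 44.01 g/mol = 4.46035 mol
Mole ratio: 1 mol C3H8 / 3 mol CO2
Moles of C3H8 = 4.46035 × (1/3) = 1.48678 mol
Mass of C3H8 = 1.48678 mol × 44.09 g/mol = 65.55 g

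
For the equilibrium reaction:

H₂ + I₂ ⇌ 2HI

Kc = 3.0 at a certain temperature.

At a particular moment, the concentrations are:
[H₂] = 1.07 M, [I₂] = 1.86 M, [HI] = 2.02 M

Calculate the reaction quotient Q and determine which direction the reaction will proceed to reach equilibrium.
Q = 2.050, Q < K, reaction proceeds forward (toward products)

Q = ([HI]^2) / ([H₂] × [I₂])
  = ((2.02)^2) / ((1.07)·(1.86)) = 4.0804/1.9902 = 2.05
Since Q = 2.05 < Kc = 3.0, the reaction proceeds forward (toward products) to reach equilibrium.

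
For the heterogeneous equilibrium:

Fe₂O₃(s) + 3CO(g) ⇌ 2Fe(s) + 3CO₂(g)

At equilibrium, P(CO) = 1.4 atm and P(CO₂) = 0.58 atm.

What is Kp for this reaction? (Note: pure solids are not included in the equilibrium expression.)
K_p = 0.071

Solids (Fe₂O₃, Fe) are excluded.
Kp = P(CO₂)³/P(CO)³ = (0.58)³/(1.4)³ = 0.1951/2.744 = 0.071.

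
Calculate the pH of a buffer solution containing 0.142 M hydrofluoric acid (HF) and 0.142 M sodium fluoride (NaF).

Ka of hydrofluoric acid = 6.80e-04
pH = 3.17

pKa = -log(6.80e-04) = 3.17. pH = pKa + log([A⁻]/[HA]) = 3.17 + log(0.142/0.142)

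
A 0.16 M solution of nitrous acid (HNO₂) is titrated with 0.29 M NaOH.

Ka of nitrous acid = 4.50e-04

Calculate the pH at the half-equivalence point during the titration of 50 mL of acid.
pH = pKa = 3.35

At the half-equivalence point, [HA] = [A⁻], so by Henderson–Hasselbalch pH = pKa + log(1) = pKa.
pKa = −log(4.50e-04) = 3.35.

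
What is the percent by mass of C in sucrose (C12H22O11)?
Mass of C in formula = 12.01 × 12 = 144.12 g/mol
Molar mass = 342.3 g/mol
% C = (144.12/342.3) × 100% = 42.10%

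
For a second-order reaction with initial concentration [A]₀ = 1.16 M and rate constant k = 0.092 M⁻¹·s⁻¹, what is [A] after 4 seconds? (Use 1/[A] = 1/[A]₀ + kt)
0.8130 M

1/[A] = 1/[A]₀ + k·t = 1/1.16 + (0.092)·(4) = 0.8621 + 0.3680 = 1.2301
[A] = 1/1.2301 = 0.8130 M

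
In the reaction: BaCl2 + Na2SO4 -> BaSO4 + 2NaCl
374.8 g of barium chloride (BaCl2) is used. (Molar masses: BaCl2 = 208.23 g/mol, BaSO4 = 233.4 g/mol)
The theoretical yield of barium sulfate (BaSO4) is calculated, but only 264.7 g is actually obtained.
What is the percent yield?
Moles of BaCl2 = 374.8 g ÷ 208.23 g/mol = 1.79993 mol
Mole ratio: 1 mol BaSO4 / 1 mol BaCl2
Moles of BaSO4 = 1.79993 × (1/1) = 1.79993 mol
Theoretical yield = 1.79993 mol × 233.4 g/mol = 420.1 g
Actual yield = 264.7 g
Percent yield = (264.7 / 420.1) × 100% = 63.0%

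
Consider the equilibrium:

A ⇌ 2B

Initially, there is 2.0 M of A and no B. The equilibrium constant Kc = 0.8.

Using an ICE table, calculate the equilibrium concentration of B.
[B] = 1.081 M

ICE: [A] = 2.0 − x, [B] = 2x.
Kc = (2x)²/(2.0 − x) = 0.8 ⇒ 4x² + 0.8x − 1.6 = 0.
x = (−0.8 + √(0.8² + 4·4·1.6))/(2·4) = (−0.8 + √26.24)/8 = 0.54031.
[B] = 2x = 1.081 M.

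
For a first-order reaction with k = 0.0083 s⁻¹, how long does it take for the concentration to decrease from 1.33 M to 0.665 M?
83.51 s

From ln[A] = ln[A]₀ - k·t: t = ln([A]₀/[A])/k = ln(1.33/0.665)/0.0083 = ln(2.0000)/0.0083 = 0.6931/0.0083 = 83.51 s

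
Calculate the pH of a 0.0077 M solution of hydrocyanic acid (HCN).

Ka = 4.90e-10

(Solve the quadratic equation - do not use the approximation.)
pH = 5.71

x² + Ka×x - Ka×C = 0. Using quadratic formula: [H⁺] = 1.9422e-06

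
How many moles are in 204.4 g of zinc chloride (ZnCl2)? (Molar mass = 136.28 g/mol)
Moles = 204.4 g ÷ 136.28 g/mol = 1.5 mol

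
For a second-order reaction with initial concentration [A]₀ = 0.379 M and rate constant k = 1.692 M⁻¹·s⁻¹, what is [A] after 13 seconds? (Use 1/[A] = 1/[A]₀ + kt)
0.0406 M

1/[A] = 1/[A]₀ + k·t = 1/0.379 + (1.692)·(13) = 2.6385 + 21.9960 = 24.6345
[A] = 1/24.6345 = 0.0406 M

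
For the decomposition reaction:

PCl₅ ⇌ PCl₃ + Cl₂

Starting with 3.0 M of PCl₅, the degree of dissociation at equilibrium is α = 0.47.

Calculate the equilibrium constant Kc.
K_c = 1.2504

x = α·[A]₀ = 0.47 × 3.0 = 1.41 M dissociated.
At eq: [PCl₅] = 3.0 − 1.41 = 1.59 M; [PCl₃] = [Cl₂] = x = 1.41 M.
Kc = [PCl₃][Cl₂]/[PCl₅] = (1.41)²/1.59 = 1.25.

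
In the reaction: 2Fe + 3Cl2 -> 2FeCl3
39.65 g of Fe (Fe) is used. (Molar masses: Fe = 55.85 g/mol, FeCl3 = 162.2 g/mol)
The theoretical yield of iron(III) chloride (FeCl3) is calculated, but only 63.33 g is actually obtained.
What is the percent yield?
Moles of Fe = 39.65 g ÷ 55.85 g/mol = 0.709937 mol
Mole ratio: 2 mol FeCl3 / 2 mol Fe
Moles of FeCl3 = 0.709937 × (2/2) = 0.709937 mol
Theoretical yield = 0.709937 mol × 162.2 g/mol = 115.15 g
Actual yield = 63.33 g
Percent yield = (63.33 / 115.15) × 100% = 55.0%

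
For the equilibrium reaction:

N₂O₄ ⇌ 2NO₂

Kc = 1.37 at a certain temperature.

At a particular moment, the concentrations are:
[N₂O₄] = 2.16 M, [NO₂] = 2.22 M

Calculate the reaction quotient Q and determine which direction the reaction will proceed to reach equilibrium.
Q = 2.282, Q > K, reaction proceeds reverse (toward reactants)

Q = ([NO₂]^2) / ([N₂O₄])
  = ((2.22)^2) / ((2.16)) = 4.9284/2.16 = 2.282
Since Q = 2.282 > Kc = 1.37, the reaction proceeds reverse (toward reactants) to reach equilibrium.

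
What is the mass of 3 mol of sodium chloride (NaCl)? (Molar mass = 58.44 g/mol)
Mass = 3 mol × 58.44 g/mol = 175.3 g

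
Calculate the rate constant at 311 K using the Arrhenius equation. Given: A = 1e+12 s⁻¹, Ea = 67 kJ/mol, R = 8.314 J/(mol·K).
5.58e+00 s⁻¹

k = A·exp(-Ea/(R·T)) = 1e+12·exp(-67000/(8.314·311)) = 1e+12·exp(-25.9122) = 1e+12·5.5779e-12 = 5.58e+00 s⁻¹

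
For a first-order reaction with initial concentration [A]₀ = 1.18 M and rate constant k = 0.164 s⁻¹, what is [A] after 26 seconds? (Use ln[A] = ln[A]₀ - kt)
0.0166 M

ln[A] = ln[A]₀ - k·t = ln(1.18) - (0.164)·(26) = 0.1655 - 4.2640 = -4.0985
[A] = e^(-4.0985) = 0.0166 M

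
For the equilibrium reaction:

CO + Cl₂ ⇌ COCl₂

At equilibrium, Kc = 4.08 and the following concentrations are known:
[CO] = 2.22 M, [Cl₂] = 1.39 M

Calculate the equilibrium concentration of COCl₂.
[COCl₂] = 12.5901 M

Kc = ([COCl₂]) / ([CO] × [Cl₂]) = 4.08
[COCl₂]^1 = Kc · (reactant terms)/(other product terms) = 4.08 · 3.0858 / 1 = 12.59
[COCl₂] = 12.5901 M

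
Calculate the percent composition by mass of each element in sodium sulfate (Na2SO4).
Na: 32.37%, S: 22.58%, O: 45.05%

Molar mass of Na2SO4 = 142.05 g/mol
% Na = (2 × 22.99) / 142.05 × 100% = 45.98 / 142.05 × 100% = 32.37%
% S = (1 × 32.07) / 142.05 × 100% = 32.07 / 142.05 × 100% = 22.58%
% O = (4 × 16.0) / 142.05 × 100% = 64 / 142.05 × 100% = 45.05%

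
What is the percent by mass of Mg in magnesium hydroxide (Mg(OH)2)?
Mass of Mg in formula = 24.31 × 1 = 24.31 g/mol
Molar mass = 58.33 g/mol
% Mg = (24.31/58.33) × 100% = 41.68%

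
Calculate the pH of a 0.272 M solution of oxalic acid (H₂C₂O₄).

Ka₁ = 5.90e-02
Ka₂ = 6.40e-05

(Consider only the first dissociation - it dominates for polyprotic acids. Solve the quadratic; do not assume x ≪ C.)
pH = 1.00

x² + Ka₁·x − Ka₁·C = 0 with Ka₁ = 5.90e-02, C = 0.272.
x = (−Ka₁ + √(Ka₁² + 4·Ka₁·C))/2 = 1.0057e-01 M, so pH = 1.00.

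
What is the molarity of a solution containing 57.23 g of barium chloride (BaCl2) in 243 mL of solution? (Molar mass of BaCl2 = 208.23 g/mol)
Moles of BaCl2 = 57.23 g ÷ 208.23 g/mol = 0.27484 mol
Volume = 243 mL = 0.243 L
Molarity = 0.27484 mol ÷ 0.243 L = 1.131 M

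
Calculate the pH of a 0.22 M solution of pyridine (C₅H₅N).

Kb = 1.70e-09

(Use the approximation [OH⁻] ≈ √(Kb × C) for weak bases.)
pH = 9.29

[OH⁻] = √(Kb × C) = √(1.70e-09 × 0.22) = 1.9339e-05. pOH = 4.71, pH = 14 - pOH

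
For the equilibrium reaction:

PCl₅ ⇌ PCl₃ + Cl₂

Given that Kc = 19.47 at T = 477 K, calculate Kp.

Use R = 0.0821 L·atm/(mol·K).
K_p = 762.4783

Δn = (moles gaseous products) − (moles gaseous reactants) = 1
T = 477 K; RT = 0.0821 × 477 = 39.1617
Kp = Kc·(RT)^Δn = 19.47 × (39.1617)^1 = 19.47 × 39.1617 = 762.4783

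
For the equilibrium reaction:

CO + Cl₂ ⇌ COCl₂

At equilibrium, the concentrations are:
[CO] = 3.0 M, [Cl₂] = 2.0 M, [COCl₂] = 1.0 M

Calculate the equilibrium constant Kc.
K_c = 0.1667

Kc = ([COCl₂]) / ([CO] × [Cl₂])
   = ((1.0)) / ((3.0)·(2.0))
   = 1 / 6 = 0.1667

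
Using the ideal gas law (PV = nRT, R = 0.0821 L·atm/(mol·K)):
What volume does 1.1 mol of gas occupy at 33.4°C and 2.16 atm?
T = 33.4°C + 273.15 = 306.55 K
V = nRT/P = (1.1 × 0.0821 × 306.55) / 2.16
V = 12.82 L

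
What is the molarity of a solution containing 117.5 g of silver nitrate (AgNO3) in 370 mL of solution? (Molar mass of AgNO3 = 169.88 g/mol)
Moles of AgNO3 = 117.5 g ÷ 169.88 g/mol = 0.691665 mol
Volume = 370 mL = 0.37 L
Molarity = 0.691665 mol ÷ 0.37 L = 1.869 M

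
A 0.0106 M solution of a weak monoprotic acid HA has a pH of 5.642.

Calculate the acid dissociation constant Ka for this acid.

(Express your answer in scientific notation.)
K_a = 4.91e-10

[H⁺] = 10^(−pH) = 10^(−5.642) = 2.280e-06 M. For HA ⇌ H⁺ + A⁻, Ka = x²/(C − x) = (2.280e-06)²/(0.0106 − 2.280e-06) = 4.91e-10.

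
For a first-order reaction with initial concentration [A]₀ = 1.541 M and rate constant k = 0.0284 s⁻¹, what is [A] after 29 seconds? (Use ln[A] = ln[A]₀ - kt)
0.6763 M

ln[A] = ln[A]₀ - k·t = ln(1.541) - (0.0284)·(29) = 0.4324 - 0.8236 = -0.3912
[A] = e^(-0.3912) = 0.6763 M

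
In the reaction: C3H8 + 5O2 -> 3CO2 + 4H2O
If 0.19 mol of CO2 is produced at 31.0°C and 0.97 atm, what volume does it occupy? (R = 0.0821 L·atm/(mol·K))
T = 31.0°C + 273.15 = 304.15 K
V = nRT/P = (0.19 × 0.0821 × 304.15) / 0.97
V = 4.89 L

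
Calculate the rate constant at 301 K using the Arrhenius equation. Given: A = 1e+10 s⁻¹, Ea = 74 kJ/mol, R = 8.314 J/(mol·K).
1.44e-03 s⁻¹

k = A·exp(-Ea/(R·T)) = 1e+10·exp(-74000/(8.314·301)) = 1e+10·exp(-29.5703) = 1e+10·1.4381e-13 = 1.44e-03 s⁻¹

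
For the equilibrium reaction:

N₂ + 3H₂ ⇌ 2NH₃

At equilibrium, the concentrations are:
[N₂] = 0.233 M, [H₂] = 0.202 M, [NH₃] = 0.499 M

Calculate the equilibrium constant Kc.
K_c = 1.30e+02

Kc = ([NH₃]^2) / ([N₂] × [H₂]^3)
   = ((0.499)^2) / ((0.233)·(0.202)^3)
   = 0.249 / 0.0019205 = 1.30e+02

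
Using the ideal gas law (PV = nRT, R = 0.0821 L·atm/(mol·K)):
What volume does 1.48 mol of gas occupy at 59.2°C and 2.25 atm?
T = 59.2°C + 273.15 = 332.35 K
V = nRT/P = (1.48 × 0.0821 × 332.35) / 2.25
V = 17.95 L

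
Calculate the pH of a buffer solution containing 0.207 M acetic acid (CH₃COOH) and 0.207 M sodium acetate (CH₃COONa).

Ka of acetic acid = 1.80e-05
pH = 4.74

pKa = -log(1.80e-05) = 4.74. pH = pKa + log([A⁻]/[HA]) = 4.74 + log(0.207/0.207)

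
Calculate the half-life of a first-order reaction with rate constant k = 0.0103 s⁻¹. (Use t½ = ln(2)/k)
67.30 s

t½ = ln(2)/k = 0.6931/0.0103 = 67.30 s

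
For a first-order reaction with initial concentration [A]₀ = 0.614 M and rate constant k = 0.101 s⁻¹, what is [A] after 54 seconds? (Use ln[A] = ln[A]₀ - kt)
0.0026 M

ln[A] = ln[A]₀ - k·t = ln(0.614) - (0.101)·(54) = -0.4878 - 5.4540 = -5.9418
[A] = e^(-5.9418) = 0.0026 M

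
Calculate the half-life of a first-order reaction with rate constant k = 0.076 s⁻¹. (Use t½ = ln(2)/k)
9.12 s

t½ = ln(2)/k = 0.6931/0.076 = 9.12 s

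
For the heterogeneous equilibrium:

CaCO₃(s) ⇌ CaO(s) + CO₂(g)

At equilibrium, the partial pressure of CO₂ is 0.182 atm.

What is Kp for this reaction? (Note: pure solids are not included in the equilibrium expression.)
K_p = 0.182

Solids (CaCO₃, CaO) have activity 1 and are excluded.
Kp = P(CO₂) = 0.182.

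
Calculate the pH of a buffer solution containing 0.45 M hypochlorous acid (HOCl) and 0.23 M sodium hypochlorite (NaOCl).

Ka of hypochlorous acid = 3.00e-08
pH = 7.23

pKa = -log(3.00e-08) = 7.52. pH = pKa + log([A⁻]/[HA]) = 7.52 + log(0.23/0.45)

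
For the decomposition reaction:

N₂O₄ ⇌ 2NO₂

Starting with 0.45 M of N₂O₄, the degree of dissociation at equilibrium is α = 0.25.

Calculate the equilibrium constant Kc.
K_c = 0.1500

x = α·[A]₀ = 0.25 × 0.45 = 0.1125 M dissociated.
At eq: [N₂O₄] = 0.45 − 0.1125 = 0.3375 M; [NO₂] = 2x = 0.225 M.
Kc = [NO₂]²/[N₂O₄] = (0.225)²/0.3375 = 0.15.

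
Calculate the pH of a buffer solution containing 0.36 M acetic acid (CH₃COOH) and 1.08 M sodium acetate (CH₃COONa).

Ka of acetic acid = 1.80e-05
pH = 5.22

pKa = -log(1.80e-05) = 4.74. pH = pKa + log([A⁻]/[HA]) = 4.74 + log(1.08/0.36)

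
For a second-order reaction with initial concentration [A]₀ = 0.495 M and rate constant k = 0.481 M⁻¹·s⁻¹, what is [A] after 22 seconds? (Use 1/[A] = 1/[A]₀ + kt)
0.0794 M

1/[A] = 1/[A]₀ + k·t = 1/0.495 + (0.481)·(22) = 2.0202 + 10.5820 = 12.6022
[A] = 1/12.6022 = 0.0794 M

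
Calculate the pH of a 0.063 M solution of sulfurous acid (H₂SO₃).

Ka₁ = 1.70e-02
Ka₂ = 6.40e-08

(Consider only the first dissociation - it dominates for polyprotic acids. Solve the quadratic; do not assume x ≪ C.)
pH = 1.60

x² + Ka₁·x − Ka₁·C = 0 with Ka₁ = 1.70e-02, C = 0.063.
x = (−Ka₁ + √(Ka₁² + 4·Ka₁·C))/2 = 2.5312e-02 M, so pH = 1.60.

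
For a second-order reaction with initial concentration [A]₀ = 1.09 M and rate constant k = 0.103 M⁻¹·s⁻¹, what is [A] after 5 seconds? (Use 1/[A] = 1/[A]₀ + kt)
0.6981 M

1/[A] = 1/[A]₀ + k·t = 1/1.09 + (0.103)·(5) = 0.9174 + 0.5150 = 1.4324
[A] = 1/1.4324 = 0.6981 M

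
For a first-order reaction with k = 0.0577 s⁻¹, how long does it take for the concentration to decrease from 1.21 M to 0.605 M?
12.01 s

From ln[A] = ln[A]₀ - k·t: t = ln([A]₀/[A])/k = ln(1.21/0.605)/0.0577 = ln(2.0000)/0.0577 = 0.6931/0.0577 = 12.01 s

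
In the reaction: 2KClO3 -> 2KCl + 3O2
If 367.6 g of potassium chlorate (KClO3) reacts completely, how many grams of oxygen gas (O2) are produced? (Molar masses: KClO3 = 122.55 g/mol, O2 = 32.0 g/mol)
Moles of KClO3 = 367.6 g ÷ 122.55 g/mol = 2.99959 mol
Mole ratio: 3 mol O2 / 2 mol KClO3
Moles of O2 = 2.99959 × (3/2) = 4.49939 mol
Mass of O2 = 4.49939 mol × 32.0 g/mol = 144 g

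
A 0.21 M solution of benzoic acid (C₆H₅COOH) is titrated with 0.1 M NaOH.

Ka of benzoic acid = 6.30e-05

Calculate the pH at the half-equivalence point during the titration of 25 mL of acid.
pH = pKa = 4.20

At the half-equivalence point, [HA] = [A⁻], so by Henderson–Hasselbalch pH = pKa + log(1) = pKa.
pKa = −log(6.30e-05) = 4.20.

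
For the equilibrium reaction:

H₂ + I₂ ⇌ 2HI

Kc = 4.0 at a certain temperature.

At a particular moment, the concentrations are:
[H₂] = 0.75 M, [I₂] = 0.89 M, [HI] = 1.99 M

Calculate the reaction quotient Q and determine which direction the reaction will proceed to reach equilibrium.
Q = 5.933, Q > K, reaction proceeds reverse (toward reactants)

Q = ([HI]^2) / ([H₂] × [I₂])
  = ((1.99)^2) / ((0.75)·(0.89)) = 3.9601/0.6675 = 5.933
Since Q = 5.933 > Kc = 4.0, the reaction proceeds reverse (toward reactants) to reach equilibrium.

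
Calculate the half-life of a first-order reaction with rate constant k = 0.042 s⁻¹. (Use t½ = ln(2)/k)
16.50 s

t½ = ln(2)/k = 0.6931/0.042 = 16.50 s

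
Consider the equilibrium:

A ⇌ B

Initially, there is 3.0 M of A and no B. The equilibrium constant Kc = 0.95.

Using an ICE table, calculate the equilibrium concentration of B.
[B] = 1.462 M

ICE: [A] = 3.0 − x, [B] = x.
Kc = x/(3.0 − x) = 0.95 ⇒ x = 0.95·3.0/(1 + 0.95) = 2.85/1.95 = 1.462.
[B] = x = 1.462 M.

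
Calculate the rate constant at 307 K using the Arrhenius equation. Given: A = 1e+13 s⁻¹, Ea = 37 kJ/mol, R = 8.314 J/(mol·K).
5.06e+06 s⁻¹

k = A·exp(-Ea/(R·T)) = 1e+13·exp(-37000/(8.314·307)) = 1e+13·exp(-14.4962) = 1e+13·5.0628e-07 = 5.06e+06 s⁻¹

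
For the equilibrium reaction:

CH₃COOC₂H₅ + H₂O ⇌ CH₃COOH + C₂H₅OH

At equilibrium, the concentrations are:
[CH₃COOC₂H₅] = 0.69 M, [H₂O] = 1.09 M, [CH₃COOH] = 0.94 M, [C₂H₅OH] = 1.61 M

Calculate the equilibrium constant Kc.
K_c = 2.0122

Kc = ([CH₃COOH] × [C₂H₅OH]) / ([CH₃COOC₂H₅] × [H₂O])
   = ((0.94)·(1.61)) / ((0.69)·(1.09))
   = 1.5134 / 0.7521 = 2.0122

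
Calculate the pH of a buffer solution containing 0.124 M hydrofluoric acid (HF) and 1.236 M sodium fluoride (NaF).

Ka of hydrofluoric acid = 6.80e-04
pH = 4.17

pKa = -log(6.80e-04) = 3.17. pH = pKa + log([A⁻]/[HA]) = 3.17 + log(1.236/0.124)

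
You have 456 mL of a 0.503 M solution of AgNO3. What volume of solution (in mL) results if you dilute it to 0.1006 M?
Using M₁V₁ = M₂V₂:
0.503 × 456 = 0.1006 × V₂
V₂ = (0.503 × 456) / 0.1006 = 2280 mL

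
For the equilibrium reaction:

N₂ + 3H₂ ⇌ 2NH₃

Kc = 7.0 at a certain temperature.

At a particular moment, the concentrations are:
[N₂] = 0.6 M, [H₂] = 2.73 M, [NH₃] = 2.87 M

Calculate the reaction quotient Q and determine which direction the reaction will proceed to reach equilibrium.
Q = 0.675, Q < K, reaction proceeds forward (toward products)

Q = ([NH₃]^2) / ([N₂] × [H₂]^3)
  = ((2.87)^2) / ((0.6)·(2.73)^3) = 8.2369/12.208 = 0.6747
Since Q = 0.6747 < Kc = 7.0, the reaction proceeds forward (toward products) to reach equilibrium.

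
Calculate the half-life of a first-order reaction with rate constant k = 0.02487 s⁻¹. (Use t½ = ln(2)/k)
27.87 s

t½ = ln(2)/k = 0.6931/0.02487 = 27.87 s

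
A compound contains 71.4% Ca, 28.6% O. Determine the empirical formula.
Moles of Ca = 71.4 g / 40.08 g/mol = 1.781 mol
Moles of O = 28.6 g / 16.0 g/mol = 1.788 mol

Smallest moles = 1.781
Divide all by smallest:
Ca: 1.781 / 1.781 = 1.00
O: 1.788 / 1.781 = 1.00

Empirical formula: CaO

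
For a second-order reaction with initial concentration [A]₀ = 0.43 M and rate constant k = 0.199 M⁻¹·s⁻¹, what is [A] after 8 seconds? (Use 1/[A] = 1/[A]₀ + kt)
0.2553 M

1/[A] = 1/[A]₀ + k·t = 1/0.43 + (0.199)·(8) = 2.3256 + 1.5920 = 3.9176
[A] = 1/3.9176 = 0.2553 M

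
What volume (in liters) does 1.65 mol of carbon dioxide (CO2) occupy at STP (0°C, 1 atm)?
At STP, 1 mol of gas occupies 22.4 L
Volume = 1.65 mol × 22.4 L/mol = 36.96 L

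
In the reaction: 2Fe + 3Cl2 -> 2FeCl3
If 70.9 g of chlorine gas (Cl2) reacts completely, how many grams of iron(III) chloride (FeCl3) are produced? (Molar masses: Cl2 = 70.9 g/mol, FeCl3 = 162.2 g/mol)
Moles of Cl2 = 70.9 g ÷ 70.9 g/mol = 1 mol
Mole ratio: 2 mol FeCl3 / 3 mol Cl2
Moles of FeCl3 = 1 × (2/3) = 0.666667 mol
Mass of FeCl3 = 0.666667 mol × 162.2 g/mol = 108.1 g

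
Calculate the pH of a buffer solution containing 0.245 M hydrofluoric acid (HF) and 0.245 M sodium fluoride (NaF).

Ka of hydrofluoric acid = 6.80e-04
pH = 3.17

pKa = -log(6.80e-04) = 3.17. pH = pKa + log([A⁻]/[HA]) = 3.17 + log(0.245/0.245)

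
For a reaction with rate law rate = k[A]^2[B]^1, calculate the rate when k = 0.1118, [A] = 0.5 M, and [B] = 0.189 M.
0.005283 M/s

rate = k·[A]^2·[B]^1 = 0.1118·(0.5)^2·(0.189)^1 = 0.1118·0.25·0.189 = 0.005283 M/s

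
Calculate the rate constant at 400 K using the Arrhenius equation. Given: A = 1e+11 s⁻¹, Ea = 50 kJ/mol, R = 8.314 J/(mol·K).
2.95e+04 s⁻¹

k = A·exp(-Ea/(R·T)) = 1e+11·exp(-50000/(8.314·400)) = 1e+11·exp(-15.0349) = 1e+11·2.9542e-07 = 2.95e+04 s⁻¹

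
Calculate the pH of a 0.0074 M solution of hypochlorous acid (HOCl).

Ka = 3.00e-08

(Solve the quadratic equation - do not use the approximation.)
pH = 4.83

x² + Ka×x - Ka×C = 0. Using quadratic formula: [H⁺] = 1.4885e-05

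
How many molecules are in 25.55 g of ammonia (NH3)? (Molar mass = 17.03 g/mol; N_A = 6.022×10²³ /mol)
Moles = 25.55 g ÷ 17.03 g/mol = 1.50029 mol
Molecules = 1.50029 mol × 6.022×10²³ /mol = 9.035e+23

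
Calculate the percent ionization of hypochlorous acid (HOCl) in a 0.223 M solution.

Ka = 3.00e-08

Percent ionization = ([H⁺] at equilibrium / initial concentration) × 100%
Percent ionization = 0.0367%

Let x = [H⁺]. Ka = x²/(C - x) ⇒ x² + (3.00e-08)x - (3.00e-08)(0.223) = 0. x = 8.1777e-05. Percent = (8.1777e-05/0.223) × 100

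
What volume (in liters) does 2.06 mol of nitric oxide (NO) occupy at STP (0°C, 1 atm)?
At STP, 1 mol of gas occupies 22.4 L
Volume = 2.06 mol × 22.4 L/mol = 46.14 L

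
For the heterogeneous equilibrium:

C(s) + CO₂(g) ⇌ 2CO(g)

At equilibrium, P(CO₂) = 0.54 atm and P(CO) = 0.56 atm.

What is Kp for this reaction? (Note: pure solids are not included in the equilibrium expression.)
K_p = 0.581

Solid C is excluded.
Kp = P(CO)²/P(CO₂) = (0.56)²/0.54 = 0.3136/0.54 = 0.581.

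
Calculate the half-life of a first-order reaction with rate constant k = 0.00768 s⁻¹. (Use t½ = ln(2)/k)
90.25 s

t½ = ln(2)/k = 0.6931/0.00768 = 90.25 s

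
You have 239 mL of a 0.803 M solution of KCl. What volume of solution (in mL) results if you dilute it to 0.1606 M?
Using M₁V₁ = M₂V₂:
0.803 × 239 = 0.1606 × V₂
V₂ = (0.803 × 239) / 0.1606 = 1195 mL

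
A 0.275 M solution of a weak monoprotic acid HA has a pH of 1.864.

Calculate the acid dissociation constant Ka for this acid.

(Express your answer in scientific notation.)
K_a = 7.16e-04

[H⁺] = 10^(−pH) = 10^(−1.864) = 1.368e-02 M. For HA ⇌ H⁺ + A⁻, Ka = x²/(C − x) = (1.368e-02)²/(0.275 − 1.368e-02) = 7.16e-04.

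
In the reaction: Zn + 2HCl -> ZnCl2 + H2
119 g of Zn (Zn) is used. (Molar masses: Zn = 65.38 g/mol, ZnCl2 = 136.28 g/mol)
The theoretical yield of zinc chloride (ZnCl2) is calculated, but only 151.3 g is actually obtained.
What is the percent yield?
Moles of Zn = 119 g ÷ 65.38 g/mol = 1.82013 mol
Mole ratio: 1 mol ZnCl2 / 1 mol Zn
Moles of ZnCl2 = 1.82013 × (1/1) = 1.82013 mol
Theoretical yield = 1.82013 mol × 136.28 g/mol = 248.05 g
Actual yield = 151.3 g
Percent yield = (151.3 / 248.05) × 100% = 61.0%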